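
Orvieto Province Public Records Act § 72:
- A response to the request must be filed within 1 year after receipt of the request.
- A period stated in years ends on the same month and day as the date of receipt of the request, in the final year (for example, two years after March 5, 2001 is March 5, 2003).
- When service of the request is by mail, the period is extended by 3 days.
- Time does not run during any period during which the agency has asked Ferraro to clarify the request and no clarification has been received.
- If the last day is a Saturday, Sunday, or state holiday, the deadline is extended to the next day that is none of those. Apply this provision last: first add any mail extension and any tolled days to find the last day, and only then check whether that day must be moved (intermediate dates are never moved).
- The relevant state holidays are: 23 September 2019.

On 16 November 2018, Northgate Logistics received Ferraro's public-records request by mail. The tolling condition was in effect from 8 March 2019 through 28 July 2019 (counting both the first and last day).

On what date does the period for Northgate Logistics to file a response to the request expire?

April 10, 2020

1 year after 16 November 2018 is November 16, 2019.
Service was by mail, adding 3 days: November 16, 2019 + 3 days = November 19, 2019.
From March 8, 2019 through July 28, 2019 inclusive is 143 days; tolling adds 143 days: November 19, 2019 + 143 days = April 10, 2020.
April 10, 2020 is a Friday and not a state holiday, so no extension applies.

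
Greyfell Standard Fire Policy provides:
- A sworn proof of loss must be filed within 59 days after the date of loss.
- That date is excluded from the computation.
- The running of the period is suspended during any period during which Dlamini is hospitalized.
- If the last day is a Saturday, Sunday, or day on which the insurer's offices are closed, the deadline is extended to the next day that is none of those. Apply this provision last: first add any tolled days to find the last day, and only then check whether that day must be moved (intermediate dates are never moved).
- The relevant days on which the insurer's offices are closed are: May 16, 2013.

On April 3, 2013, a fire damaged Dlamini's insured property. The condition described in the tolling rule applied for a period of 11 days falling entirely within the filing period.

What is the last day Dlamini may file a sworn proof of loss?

59 days after April 3, 2013 is June 1, 2013.
Tolling adds 11 days: June 1, 2013 + 11 days = June 12, 2013.
June 12, 2013 is a Wednesday and not a day on which the insurer's offices are closed, so no extension applies.

June 12, 2013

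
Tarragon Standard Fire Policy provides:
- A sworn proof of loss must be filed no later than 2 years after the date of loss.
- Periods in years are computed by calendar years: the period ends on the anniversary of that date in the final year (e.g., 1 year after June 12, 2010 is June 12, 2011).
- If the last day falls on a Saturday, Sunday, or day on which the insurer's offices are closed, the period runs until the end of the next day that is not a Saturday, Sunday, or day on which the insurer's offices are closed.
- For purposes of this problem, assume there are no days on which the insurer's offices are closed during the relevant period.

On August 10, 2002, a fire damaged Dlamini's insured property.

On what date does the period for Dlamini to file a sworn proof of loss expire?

2 years after August 10, 2002 is August 10, 2004.
August 10, 2004 is a Tuesday and not a day on which the insurer's offices are closed, so no extension applies.

August 10, 2004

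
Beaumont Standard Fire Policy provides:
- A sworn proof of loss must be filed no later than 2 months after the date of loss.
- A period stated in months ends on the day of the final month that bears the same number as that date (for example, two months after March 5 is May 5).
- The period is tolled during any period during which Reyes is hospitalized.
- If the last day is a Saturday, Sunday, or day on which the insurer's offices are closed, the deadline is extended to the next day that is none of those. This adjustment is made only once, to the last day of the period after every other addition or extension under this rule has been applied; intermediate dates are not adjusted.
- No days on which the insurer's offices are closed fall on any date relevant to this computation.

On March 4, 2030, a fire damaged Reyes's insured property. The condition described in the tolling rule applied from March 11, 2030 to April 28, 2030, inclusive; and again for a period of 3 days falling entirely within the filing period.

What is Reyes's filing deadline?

June 25, 2030

2 months after March 4, 2030 is May 4, 2030.
From March 11, 2030 through April 28, 2030 inclusive is 49 days; tolling adds 49 days: May 4, 2030 + 49 days = June 22, 2030.
Tolling adds 3 days: June 22, 2030 + 3 days = June 25, 2030.
June 25, 2030 is a Tuesday and not a day on which the insurer's offices are closed, so no extension applies.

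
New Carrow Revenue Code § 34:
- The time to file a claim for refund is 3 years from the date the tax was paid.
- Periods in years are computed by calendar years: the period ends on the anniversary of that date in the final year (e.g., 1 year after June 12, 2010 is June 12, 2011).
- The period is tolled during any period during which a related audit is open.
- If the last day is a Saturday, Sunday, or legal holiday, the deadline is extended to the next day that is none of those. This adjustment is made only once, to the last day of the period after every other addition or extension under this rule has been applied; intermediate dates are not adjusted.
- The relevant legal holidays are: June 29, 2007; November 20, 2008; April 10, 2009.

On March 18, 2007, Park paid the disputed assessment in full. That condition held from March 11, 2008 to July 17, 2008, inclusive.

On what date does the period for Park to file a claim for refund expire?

3 years after March 18, 2007 is March 18, 2010.
From March 11, 2008 through July 17, 2008 inclusive is 129 days; tolling adds 129 days: March 18, 2010 + 129 days = July 25, 2010.
July 25, 2010 is Sunday. The next qualifying day is July 26, 2010.

July 26, 2010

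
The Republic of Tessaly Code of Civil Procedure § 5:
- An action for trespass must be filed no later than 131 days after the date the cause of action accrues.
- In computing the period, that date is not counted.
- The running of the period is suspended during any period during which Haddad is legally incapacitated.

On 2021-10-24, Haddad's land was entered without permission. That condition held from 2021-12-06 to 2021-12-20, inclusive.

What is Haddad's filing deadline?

March 19, 2022

131 days after 2021-10-24 is March 4, 2022.
From December 6, 2021 through December 20, 2021 inclusive is 15 days; tolling adds 15 days: March 4, 2022 + 15 days = March 19, 2022.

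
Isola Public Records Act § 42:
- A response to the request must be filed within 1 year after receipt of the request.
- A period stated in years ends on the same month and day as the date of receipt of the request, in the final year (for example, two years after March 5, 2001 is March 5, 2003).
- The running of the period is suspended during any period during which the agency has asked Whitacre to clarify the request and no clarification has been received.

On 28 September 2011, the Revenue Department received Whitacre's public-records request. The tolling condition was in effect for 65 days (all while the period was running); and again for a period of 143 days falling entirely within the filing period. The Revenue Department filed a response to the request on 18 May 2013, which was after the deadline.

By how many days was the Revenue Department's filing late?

24 days

1 year after 28 September 2011 is September 28, 2012.
Tolling adds 65 days: September 28, 2012 + 65 days = December 2, 2012.
Tolling adds 143 days: December 2, 2012 + 143 days = April 24, 2013.
The deadline is April 24, 2013; from April 24, 2013 to May 18, 2013 is 24 days.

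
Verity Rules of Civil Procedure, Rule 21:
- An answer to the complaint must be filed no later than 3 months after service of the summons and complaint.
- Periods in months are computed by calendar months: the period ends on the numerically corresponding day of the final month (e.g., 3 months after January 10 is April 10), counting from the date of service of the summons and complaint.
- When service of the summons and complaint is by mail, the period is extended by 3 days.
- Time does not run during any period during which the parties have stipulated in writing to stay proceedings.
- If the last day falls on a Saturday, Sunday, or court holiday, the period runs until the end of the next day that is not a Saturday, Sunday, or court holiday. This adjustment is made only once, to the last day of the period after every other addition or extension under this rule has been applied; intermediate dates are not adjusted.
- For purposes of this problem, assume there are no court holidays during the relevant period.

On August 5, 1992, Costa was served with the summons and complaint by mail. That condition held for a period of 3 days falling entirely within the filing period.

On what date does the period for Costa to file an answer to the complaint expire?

3 months after August 5, 1992 is November 5, 1992.
Service was by mail, adding 3 days: November 5, 1992 + 3 days = November 8, 1992.
Tolling adds 3 days: November 8, 1992 + 3 days = November 11, 1992.
November 11, 1992 is a Wednesday and not a court holiday, so no extension applies.

November 11, 1992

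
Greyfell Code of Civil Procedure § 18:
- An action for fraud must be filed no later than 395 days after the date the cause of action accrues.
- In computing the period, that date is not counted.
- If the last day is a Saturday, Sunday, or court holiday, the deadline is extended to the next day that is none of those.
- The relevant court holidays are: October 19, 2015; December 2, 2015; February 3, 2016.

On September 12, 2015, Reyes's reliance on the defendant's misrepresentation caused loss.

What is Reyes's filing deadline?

October 11, 2016

395 days after September 12, 2015 is October 11, 2016.
October 11, 2016 is a Tuesday and not a court holiday, so no extension applies.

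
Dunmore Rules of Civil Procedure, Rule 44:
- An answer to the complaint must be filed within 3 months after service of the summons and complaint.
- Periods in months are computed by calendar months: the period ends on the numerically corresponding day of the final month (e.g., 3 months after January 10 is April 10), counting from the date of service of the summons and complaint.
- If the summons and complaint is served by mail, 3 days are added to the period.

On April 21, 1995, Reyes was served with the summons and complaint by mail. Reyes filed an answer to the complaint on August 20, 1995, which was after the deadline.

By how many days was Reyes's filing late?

27 days

3 months after April 21, 1995 is July 21, 1995.
Service was by mail, adding 3 days: July 21, 1995 + 3 days = July 24, 1995.
The deadline is July 24, 1995; from July 24, 1995 to August 20, 1995 is 27 days.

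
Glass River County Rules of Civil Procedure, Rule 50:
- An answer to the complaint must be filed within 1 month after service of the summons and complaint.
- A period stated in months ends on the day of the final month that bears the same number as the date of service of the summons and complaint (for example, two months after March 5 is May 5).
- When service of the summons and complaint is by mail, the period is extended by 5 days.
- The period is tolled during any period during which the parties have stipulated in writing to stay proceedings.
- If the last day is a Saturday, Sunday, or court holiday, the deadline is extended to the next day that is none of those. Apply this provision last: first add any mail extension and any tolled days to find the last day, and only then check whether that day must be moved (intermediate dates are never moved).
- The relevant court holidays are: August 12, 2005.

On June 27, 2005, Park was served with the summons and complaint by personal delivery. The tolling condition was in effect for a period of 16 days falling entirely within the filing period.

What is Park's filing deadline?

August 15, 2005

1 month after June 27, 2005 is July 27, 2005.
Service was not by mail, so no mail extension applies.
Tolling adds 16 days: July 27, 2005 + 16 days = August 12, 2005.
August 12, 2005 is a listed holiday; August 13, 2005 is Saturday; August 14, 2005 is Sunday. The next qualifying day is August 15, 2005.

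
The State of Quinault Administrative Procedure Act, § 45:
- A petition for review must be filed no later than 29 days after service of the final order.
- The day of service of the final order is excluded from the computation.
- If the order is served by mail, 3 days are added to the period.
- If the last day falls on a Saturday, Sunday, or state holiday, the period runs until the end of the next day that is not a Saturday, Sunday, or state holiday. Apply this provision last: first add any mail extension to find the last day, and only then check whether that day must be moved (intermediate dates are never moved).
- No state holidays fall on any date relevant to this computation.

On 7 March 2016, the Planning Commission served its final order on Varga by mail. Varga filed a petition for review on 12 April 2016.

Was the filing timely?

29 days after 7 March 2016 is April 5, 2016.
Service was by mail, adding 3 days: April 5, 2016 + 3 days = April 8, 2016.
April 8, 2016 is a Friday and not a state holiday, so no extension applies.
The deadline is April 8, 2016; the filing on April 12, 2016 is after that date.

No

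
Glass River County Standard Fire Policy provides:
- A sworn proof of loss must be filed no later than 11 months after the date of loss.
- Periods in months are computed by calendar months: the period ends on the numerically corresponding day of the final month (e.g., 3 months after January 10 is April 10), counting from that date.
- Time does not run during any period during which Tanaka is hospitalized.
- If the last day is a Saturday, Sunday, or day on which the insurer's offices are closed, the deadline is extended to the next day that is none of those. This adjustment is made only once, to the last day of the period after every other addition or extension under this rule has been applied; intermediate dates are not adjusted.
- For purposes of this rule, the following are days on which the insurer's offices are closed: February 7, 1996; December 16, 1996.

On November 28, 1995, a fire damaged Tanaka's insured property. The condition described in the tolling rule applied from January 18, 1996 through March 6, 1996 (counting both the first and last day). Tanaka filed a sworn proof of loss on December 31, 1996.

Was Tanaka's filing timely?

11 months after November 28, 1995 is October 28, 1996.
From January 18, 1996 through March 6, 1996 inclusive is 49 days; tolling adds 49 days: October 28, 1996 + 49 days = December 16, 1996.
December 16, 1996 is a listed holiday. The next qualifying day is December 17, 1996.
The deadline is December 17, 1996; the filing on December 31, 1996 is after that date.

No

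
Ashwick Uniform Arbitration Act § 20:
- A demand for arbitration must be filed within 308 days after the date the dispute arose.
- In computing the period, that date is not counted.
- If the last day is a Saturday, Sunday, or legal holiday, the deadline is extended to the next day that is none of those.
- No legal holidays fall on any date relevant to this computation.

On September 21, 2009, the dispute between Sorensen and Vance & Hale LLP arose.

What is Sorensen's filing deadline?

308 days after September 21, 2009 is July 26, 2010.
July 26, 2010 is a Monday and not a legal holiday, so no extension applies.

July 26, 2010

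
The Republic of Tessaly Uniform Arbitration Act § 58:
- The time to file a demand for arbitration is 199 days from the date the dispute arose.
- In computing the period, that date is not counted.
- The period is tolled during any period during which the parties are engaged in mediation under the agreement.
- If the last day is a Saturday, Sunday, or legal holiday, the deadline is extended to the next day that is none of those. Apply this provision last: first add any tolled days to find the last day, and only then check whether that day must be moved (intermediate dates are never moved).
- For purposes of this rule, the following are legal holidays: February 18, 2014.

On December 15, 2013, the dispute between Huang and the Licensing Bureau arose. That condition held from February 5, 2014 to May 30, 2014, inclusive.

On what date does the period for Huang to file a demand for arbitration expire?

October 27, 2014

199 days after December 15, 2013 is July 2, 2014.
From February 5, 2014 through May 30, 2014 inclusive is 115 days; tolling adds 115 days: July 2, 2014 + 115 days = October 25, 2014.
October 25, 2014 is Saturday; October 26, 2014 is Sunday. The next qualifying day is October 27, 2014.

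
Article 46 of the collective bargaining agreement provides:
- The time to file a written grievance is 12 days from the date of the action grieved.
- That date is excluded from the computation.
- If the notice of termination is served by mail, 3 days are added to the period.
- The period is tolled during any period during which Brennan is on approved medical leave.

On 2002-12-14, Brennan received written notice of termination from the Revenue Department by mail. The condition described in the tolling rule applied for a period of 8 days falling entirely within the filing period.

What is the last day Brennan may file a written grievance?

12 days after 2002-12-14 is December 26, 2002.
Service was by mail, adding 3 days: December 26, 2002 + 3 days = December 29, 2002.
Tolling adds 8 days: December 29, 2002 + 8 days = January 6, 2003.

January 6, 2003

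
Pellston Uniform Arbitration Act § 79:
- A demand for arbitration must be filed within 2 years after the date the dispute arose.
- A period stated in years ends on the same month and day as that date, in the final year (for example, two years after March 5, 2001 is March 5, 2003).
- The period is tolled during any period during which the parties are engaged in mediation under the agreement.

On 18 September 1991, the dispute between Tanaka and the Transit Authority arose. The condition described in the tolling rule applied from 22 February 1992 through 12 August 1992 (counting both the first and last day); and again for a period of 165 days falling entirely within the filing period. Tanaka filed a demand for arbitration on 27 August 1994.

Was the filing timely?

2 years after 18 September 1991 is September 18, 1993.
From February 22, 1992 through August 12, 1992 inclusive is 173 days; tolling adds 173 days: September 18, 1993 + 173 days = March 10, 1994.
Tolling adds 165 days: March 10, 1994 + 165 days = August 22, 1994.
The deadline is August 22, 1994; the filing on August 27, 1994 is after that date.

No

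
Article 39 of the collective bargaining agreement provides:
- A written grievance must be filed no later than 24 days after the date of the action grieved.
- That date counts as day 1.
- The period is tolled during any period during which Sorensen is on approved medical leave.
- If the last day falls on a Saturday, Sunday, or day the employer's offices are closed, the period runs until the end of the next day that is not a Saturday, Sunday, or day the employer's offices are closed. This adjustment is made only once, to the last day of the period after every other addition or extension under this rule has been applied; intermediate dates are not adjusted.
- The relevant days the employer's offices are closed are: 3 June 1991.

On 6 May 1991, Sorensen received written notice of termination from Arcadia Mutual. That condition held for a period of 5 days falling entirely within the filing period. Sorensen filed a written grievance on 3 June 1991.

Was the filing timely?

Yes

Counting 6 May 1991 as day 1, day 24 is May 29, 1991.
Tolling adds 5 days: May 29, 1991 + 5 days = June 3, 1991.
June 3, 1991 is a listed holiday. The next qualifying day is June 4, 1991.
The deadline is June 4, 1991; the filing on June 3, 1991 is on or before that date.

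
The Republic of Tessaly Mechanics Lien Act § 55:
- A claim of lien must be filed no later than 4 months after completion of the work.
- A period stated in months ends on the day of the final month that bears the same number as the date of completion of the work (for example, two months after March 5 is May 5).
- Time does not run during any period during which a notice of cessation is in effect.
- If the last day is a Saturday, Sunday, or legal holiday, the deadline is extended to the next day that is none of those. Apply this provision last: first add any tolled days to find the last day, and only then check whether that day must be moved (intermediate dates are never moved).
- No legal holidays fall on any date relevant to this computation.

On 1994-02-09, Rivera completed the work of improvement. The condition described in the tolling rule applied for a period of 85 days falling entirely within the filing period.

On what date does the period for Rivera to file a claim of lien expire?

September 2, 1994

4 months after 1994-02-09 is June 9, 1994.
Tolling adds 85 days: June 9, 1994 + 85 days = September 2, 1994.
September 2, 1994 is a Friday and not a legal holiday, so no extension applies.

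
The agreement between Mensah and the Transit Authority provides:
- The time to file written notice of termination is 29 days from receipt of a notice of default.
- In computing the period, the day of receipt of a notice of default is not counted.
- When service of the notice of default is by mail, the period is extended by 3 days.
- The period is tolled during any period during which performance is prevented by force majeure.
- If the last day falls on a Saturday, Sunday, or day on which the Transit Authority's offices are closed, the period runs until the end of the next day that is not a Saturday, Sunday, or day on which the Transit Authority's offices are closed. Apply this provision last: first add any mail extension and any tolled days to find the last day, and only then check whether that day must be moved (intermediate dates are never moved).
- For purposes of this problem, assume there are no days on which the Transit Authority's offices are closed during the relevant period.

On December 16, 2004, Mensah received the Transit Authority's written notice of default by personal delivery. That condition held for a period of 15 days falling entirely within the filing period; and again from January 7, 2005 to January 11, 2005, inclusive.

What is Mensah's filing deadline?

29 days after December 16, 2004 is January 14, 2005.
Service was not by mail, so no mail extension applies.
Tolling adds 15 days: January 14, 2005 + 15 days = January 29, 2005.
From January 7, 2005 through January 11, 2005 inclusive is 5 days; tolling adds 5 days: January 29, 2005 + 5 days = February 3, 2005.
February 3, 2005 is a Thursday and not a day on which the Transit Authority's offices are closed, so no extension applies.

February 3, 2005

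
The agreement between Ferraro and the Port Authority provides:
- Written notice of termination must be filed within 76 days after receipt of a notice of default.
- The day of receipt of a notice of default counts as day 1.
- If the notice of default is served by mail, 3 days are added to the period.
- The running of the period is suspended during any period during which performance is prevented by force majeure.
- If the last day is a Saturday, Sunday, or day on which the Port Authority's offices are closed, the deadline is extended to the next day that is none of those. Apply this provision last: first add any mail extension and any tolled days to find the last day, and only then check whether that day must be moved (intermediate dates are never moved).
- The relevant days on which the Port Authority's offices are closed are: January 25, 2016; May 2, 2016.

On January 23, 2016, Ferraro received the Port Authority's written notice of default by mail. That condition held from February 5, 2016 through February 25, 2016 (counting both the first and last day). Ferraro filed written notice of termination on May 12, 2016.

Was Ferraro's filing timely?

Counting January 23, 2016 as day 1, day 76 is April 7, 2016.
Service was by mail, adding 3 days: April 7, 2016 + 3 days = April 10, 2016.
From February 5, 2016 through February 25, 2016 inclusive is 21 days; tolling adds 21 days: April 10, 2016 + 21 days = May 1, 2016.
May 1, 2016 is Sunday; May 2, 2016 is a listed holiday. The next qualifying day is May 3, 2016.
The deadline is May 3, 2016; the filing on May 12, 2016 is after that date.

No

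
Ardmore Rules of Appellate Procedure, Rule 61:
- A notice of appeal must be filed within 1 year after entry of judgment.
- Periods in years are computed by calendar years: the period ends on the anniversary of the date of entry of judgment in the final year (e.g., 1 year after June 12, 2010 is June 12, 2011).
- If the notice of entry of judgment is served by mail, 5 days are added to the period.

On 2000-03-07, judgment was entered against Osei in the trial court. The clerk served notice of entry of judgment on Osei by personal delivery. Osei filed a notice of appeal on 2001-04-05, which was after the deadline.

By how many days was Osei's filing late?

1 year after 2000-03-07 is March 7, 2001.
Service was not by mail, so no mail extension applies.
The deadline is March 7, 2001; from March 7, 2001 to April 5, 2001 is 29 days.

29 days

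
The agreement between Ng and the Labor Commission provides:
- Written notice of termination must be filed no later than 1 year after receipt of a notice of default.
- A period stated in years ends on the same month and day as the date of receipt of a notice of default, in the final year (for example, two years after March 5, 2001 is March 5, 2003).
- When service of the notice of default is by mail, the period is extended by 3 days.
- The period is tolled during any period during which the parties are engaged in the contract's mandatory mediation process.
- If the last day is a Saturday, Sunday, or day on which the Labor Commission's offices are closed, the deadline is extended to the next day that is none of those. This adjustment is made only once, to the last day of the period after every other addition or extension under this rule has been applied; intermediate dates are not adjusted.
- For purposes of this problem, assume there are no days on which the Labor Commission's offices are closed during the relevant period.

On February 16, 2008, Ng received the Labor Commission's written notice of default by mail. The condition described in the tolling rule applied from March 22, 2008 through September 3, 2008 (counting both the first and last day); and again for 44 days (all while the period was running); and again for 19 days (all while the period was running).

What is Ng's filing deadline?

October 6, 2009

1 year after February 16, 2008 is February 16, 2009.
Service was by mail, adding 3 days: February 16, 2009 + 3 days = February 19, 2009.
From March 22, 2008 through September 3, 2008 inclusive is 166 days; tolling adds 166 days: February 19, 2009 + 166 days = August 4, 2009.
Tolling adds 44 days: August 4, 2009 + 44 days = September 17, 2009.
Tolling adds 19 days: September 17, 2009 + 19 days = October 6, 2009.
October 6, 2009 is a Tuesday and not a day on which the Labor Commission's offices are closed, so no extension applies.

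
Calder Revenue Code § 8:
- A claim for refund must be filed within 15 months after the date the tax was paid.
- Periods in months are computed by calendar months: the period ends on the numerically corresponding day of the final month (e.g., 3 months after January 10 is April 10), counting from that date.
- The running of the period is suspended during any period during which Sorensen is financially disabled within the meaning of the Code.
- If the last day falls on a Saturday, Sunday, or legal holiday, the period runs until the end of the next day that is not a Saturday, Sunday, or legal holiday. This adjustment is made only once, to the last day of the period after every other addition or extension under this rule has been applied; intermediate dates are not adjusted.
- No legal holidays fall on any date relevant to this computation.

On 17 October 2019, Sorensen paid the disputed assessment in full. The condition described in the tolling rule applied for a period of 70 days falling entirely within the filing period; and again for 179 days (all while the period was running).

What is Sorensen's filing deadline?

15 months after 17 October 2019 is January 17, 2021.
Tolling adds 70 days: January 17, 2021 + 70 days = March 28, 2021.
Tolling adds 179 days: March 28, 2021 + 179 days = September 23, 2021.
September 23, 2021 is a Thursday and not a legal holiday, so no extension applies.

September 23, 2021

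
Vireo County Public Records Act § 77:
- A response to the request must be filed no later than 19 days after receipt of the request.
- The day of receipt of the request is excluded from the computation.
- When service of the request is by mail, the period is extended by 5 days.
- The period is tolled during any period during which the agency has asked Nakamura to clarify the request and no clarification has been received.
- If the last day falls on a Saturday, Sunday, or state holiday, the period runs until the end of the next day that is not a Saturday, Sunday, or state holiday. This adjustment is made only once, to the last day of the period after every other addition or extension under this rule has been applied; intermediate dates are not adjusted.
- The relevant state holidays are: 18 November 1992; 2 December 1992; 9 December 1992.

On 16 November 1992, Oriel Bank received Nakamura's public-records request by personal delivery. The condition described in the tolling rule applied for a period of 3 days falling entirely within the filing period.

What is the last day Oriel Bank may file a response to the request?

December 8, 1992

19 days after 16 November 1992 is December 5, 1992.
Service was not by mail, so no mail extension applies.
Tolling adds 3 days: December 5, 1992 + 3 days = December 8, 1992.
December 8, 1992 is a Tuesday and not a state holiday, so no extension applies.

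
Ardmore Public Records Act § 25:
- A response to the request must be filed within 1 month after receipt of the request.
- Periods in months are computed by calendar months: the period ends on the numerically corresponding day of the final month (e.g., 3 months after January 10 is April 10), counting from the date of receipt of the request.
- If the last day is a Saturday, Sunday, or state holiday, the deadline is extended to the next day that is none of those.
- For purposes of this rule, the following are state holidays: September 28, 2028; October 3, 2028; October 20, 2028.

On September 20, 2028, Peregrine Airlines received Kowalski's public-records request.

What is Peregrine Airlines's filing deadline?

October 23, 2028

1 month after September 20, 2028 is October 20, 2028.
October 20, 2028 is a listed holiday; October 21, 2028 is Saturday; October 22, 2028 is Sunday. The next qualifying day is October 23, 2028.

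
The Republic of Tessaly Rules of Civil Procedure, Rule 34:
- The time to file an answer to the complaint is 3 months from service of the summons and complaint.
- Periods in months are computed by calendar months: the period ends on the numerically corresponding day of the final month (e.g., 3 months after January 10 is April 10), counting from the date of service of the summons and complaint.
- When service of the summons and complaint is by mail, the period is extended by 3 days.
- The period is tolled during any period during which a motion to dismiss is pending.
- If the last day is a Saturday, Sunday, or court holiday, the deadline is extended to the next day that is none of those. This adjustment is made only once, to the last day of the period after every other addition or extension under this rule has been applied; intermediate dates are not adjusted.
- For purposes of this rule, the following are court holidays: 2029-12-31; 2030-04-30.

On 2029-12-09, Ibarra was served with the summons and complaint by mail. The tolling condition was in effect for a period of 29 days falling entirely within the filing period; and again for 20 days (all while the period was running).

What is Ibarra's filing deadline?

May 1, 2030

3 months after 2029-12-09 is March 9, 2030.
Service was by mail, adding 3 days: March 9, 2030 + 3 days = March 12, 2030.
Tolling adds 29 days: March 12, 2030 + 29 days = April 10, 2030.
Tolling adds 20 days: April 10, 2030 + 20 days = April 30, 2030.
April 30, 2030 is a listed holiday. The next qualifying day is May 1, 2030.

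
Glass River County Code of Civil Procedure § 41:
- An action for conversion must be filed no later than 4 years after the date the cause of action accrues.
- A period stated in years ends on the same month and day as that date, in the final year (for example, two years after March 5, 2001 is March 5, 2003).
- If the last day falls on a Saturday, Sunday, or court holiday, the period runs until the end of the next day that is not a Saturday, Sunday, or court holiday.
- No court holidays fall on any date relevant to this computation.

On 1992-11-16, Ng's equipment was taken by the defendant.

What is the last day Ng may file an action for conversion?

November 18, 1996

4 years after 1992-11-16 is November 16, 1996.
November 16, 1996 is Saturday; November 17, 1996 is Sunday. The next qualifying day is November 18, 1996.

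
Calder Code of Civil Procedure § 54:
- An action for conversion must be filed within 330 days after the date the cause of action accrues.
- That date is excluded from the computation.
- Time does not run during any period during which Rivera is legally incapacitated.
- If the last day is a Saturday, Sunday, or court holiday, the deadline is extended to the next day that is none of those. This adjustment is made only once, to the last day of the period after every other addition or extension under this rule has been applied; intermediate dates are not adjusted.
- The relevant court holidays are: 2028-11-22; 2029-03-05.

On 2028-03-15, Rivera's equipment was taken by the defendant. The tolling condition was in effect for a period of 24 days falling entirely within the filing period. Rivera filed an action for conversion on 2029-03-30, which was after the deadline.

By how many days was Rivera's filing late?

24 days

330 days after 2028-03-15 is February 8, 2029.
Tolling adds 24 days: February 8, 2029 + 24 days = March 4, 2029.
March 4, 2029 is Sunday; March 5, 2029 is a listed holiday. The next qualifying day is March 6, 2029.
The deadline is March 6, 2029; from March 6, 2029 to March 30, 2029 is 24 days.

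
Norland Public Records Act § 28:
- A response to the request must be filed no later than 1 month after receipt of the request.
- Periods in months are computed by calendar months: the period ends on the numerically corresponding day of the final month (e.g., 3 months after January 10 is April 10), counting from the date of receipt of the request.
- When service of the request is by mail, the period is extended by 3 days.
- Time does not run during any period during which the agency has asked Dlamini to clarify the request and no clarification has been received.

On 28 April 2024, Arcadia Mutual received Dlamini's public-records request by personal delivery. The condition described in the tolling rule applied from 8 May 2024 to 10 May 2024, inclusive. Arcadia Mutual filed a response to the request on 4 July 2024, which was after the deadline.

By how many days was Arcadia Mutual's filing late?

1 month after 28 April 2024 is May 28, 2024.
Service was not by mail, so no mail extension applies.
From May 8, 2024 through May 10, 2024 inclusive is 3 days; tolling adds 3 days: May 28, 2024 + 3 days = May 31, 2024.
The deadline is May 31, 2024; from May 31, 2024 to July 4, 2024 is 34 days.

34 days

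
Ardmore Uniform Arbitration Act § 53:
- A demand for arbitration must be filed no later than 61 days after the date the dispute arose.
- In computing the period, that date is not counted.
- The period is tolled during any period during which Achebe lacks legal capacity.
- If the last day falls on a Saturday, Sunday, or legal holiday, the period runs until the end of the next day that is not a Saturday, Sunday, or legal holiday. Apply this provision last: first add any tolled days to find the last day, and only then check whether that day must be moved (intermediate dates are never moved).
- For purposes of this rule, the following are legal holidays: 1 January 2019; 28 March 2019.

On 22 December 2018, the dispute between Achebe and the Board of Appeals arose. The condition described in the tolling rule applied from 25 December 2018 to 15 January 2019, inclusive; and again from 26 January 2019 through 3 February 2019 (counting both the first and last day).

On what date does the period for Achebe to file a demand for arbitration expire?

March 25, 2019

61 days after 22 December 2018 is February 21, 2019.
From December 25, 2018 through January 15, 2019 inclusive is 22 days; tolling adds 22 days: February 21, 2019 + 22 days = March 15, 2019.
From January 26, 2019 through February 3, 2019 inclusive is 9 days; tolling adds 9 days: March 15, 2019 + 9 days = March 24, 2019.
March 24, 2019 is Sunday. The next qualifying day is March 25, 2019.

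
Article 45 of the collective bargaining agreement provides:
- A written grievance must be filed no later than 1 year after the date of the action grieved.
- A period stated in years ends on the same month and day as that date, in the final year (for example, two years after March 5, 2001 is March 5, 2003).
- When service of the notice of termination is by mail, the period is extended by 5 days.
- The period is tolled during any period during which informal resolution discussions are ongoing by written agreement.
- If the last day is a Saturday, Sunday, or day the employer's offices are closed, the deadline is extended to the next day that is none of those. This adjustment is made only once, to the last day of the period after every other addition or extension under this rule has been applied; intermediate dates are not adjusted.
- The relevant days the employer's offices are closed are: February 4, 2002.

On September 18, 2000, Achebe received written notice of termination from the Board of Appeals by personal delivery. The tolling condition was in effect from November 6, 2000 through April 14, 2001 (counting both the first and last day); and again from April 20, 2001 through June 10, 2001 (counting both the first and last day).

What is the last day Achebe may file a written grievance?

1 year after September 18, 2000 is September 18, 2001.
Service was not by mail, so no mail extension applies.
From November 6, 2000 through April 14, 2001 inclusive is 160 days; tolling adds 160 days: September 18, 2001 + 160 days = February 25, 2002.
From April 20, 2001 through June 10, 2001 inclusive is 52 days; tolling adds 52 days: February 25, 2002 + 52 days = April 18, 2002.
April 18, 2002 is a Thursday and not a day the employer's offices are closed, so no extension applies.

April 18, 2002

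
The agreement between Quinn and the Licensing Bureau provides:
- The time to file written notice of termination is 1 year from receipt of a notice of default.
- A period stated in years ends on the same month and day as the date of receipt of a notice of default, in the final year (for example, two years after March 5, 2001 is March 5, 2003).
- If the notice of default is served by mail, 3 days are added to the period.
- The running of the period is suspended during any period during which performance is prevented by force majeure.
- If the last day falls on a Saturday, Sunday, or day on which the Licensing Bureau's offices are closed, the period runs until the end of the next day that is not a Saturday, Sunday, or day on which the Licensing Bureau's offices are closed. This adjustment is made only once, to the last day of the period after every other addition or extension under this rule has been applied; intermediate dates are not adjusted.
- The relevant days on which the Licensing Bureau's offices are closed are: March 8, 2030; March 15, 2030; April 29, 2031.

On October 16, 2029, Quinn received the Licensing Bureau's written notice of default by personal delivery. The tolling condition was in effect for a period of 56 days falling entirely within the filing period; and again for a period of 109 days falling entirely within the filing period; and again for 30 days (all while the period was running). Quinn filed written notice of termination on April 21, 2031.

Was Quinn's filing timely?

1 year after October 16, 2029 is October 16, 2030.
Service was not by mail, so no mail extension applies.
Tolling adds 56 days: October 16, 2030 + 56 days = December 11, 2030.
Tolling adds 109 days: December 11, 2030 + 109 days = March 30, 2031.
Tolling adds 30 days: March 30, 2031 + 30 days = April 29, 2031.
April 29, 2031 is a listed holiday. The next qualifying day is April 30, 2031.
The deadline is April 30, 2031; the filing on April 21, 2031 is on or before that date.

Yes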